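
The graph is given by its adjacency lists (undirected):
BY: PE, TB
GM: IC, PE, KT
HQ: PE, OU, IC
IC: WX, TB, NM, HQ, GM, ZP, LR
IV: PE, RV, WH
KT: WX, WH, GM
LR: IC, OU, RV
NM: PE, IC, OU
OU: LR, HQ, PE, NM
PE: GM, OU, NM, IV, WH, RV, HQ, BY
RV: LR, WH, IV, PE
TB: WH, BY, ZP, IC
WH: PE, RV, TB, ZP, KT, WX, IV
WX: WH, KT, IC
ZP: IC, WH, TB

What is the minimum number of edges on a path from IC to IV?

Level 0: IC
Level 1: GM, HQ, LR, NM, TB, WX, ZP
Level 2: BY, KT, OU, PE, RV, WH
Level 3: IV
IV first appears at level 3.

3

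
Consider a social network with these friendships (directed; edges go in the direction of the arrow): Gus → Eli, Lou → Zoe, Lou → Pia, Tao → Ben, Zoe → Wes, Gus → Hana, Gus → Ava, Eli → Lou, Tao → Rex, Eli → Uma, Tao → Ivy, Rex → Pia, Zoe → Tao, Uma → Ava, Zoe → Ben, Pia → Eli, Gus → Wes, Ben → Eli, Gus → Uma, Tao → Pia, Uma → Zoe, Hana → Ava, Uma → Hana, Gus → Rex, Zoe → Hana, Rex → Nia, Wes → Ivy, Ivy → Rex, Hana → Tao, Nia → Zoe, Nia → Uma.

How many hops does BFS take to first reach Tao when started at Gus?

2

Level 0: Gus
Level 1: Ava, Eli, Hana, Rex, Uma, Wes
Level 2: Ivy, Lou, Nia, Pia, Tao, Zoe
Level 3: Ben
Tao first appears at level 2.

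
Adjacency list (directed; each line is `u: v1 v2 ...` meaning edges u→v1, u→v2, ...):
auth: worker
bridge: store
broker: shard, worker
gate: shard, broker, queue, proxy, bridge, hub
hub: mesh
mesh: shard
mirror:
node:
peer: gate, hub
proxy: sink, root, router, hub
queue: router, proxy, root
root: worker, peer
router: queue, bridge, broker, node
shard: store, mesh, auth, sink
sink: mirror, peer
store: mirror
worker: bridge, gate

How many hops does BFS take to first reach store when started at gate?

2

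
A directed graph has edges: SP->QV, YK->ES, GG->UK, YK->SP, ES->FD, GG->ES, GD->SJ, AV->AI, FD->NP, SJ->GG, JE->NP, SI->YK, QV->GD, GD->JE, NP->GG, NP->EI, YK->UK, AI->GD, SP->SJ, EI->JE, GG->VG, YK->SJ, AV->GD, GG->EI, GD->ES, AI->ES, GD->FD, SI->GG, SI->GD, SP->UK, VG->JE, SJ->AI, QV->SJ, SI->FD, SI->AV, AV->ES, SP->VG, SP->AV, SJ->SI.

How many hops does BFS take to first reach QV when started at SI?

Level 0: SI
Level 1: AV, FD, GD, GG, YK
Level 2: AI, EI, ES, JE, NP, SJ, SP, UK, VG
Level 3: QV
QV first appears at level 3.

3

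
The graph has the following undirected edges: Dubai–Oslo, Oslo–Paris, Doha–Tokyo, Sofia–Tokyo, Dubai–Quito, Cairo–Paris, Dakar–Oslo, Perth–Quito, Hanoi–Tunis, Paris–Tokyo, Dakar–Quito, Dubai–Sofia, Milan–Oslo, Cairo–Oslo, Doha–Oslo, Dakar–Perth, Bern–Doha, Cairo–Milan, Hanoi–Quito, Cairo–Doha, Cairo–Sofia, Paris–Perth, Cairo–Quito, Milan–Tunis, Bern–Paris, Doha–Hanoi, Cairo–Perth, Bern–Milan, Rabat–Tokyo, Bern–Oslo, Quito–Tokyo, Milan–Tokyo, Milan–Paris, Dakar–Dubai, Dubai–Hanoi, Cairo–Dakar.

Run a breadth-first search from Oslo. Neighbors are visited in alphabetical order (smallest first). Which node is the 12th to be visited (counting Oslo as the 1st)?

Hanoi

Visit Oslo; enqueue Bern, Cairo, Dakar, Doha, Dubai, Milan, Paris → queue [Bern, Cairo, Dakar, Doha, Dubai, Milan, Paris]
Visit Bern → queue [Cairo, Dakar, Doha, Dubai, Milan, Paris]
Visit Cairo; enqueue Perth, Quito, Sofia → queue [Dakar, Doha, Dubai, Milan, Paris, Perth, Quito, Sofia]
Visit Dakar → queue [Doha, Dubai, Milan, Paris, Perth, Quito, Sofia]
Visit Doha; enqueue Hanoi, Tokyo → queue [Dubai, Milan, Paris, Perth, Quito, Sofia, Hanoi, Tokyo]
Visit Dubai → queue [Milan, Paris, Perth, Quito, Sofia, Hanoi, Tokyo]
Visit Milan; enqueue Tunis → queue [Paris, Perth, Quito, Sofia, Hanoi, Tokyo, Tunis]
Visit Paris → queue [Perth, Quito, Sofia, Hanoi, Tokyo, Tunis]
Visit Perth → queue [Quito, Sofia, Hanoi, Tokyo, Tunis]
Visit Quito → queue [Sofia, Hanoi, Tokyo, Tunis]
Visit Sofia → queue [Hanoi, Tokyo, Tunis]
Visit Hanoi → queue [Tokyo, Tunis]
Visit Tokyo; enqueue Rabat → queue [Tunis, Rabat]
Visit Tunis → queue [Rabat]
Visit Rabat → queue []

Visit order: Oslo, Bern, Cairo, Dakar, Doha, Dubai, Milan, Paris, Perth, Quito, Sofia, Hanoi, Tokyo, Tunis, Rabat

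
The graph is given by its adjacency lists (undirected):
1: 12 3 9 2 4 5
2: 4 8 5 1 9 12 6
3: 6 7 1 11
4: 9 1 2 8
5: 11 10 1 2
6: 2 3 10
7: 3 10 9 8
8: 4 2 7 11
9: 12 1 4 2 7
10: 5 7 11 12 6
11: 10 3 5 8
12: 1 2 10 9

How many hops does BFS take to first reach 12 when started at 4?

Level 0: 4
Level 1: 1, 2, 8, 9
Level 2: 3, 5, 6, 7, 11, 12
Level 3: 10
12 first appears at level 2.

2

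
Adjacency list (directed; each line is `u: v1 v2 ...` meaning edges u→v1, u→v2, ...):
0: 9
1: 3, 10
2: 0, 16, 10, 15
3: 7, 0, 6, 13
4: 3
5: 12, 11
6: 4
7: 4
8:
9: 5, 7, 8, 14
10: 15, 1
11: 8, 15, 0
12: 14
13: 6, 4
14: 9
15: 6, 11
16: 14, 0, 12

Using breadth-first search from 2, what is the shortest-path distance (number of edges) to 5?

3

Level 0: 2
Level 1: 0, 10, 15, 16
Level 2: 1, 6, 9, 11, 12, 14
Level 3: 3, 4, 5, 7, 8
Level 4: 13
5 first appears at level 3.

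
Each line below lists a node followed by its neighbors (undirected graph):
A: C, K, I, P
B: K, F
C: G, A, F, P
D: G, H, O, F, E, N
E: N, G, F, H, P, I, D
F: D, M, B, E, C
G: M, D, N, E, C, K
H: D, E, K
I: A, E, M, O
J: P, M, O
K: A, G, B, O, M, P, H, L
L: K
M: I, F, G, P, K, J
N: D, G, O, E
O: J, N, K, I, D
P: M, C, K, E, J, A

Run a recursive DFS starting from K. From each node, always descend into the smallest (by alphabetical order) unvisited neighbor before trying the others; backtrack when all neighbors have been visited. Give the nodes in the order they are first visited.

K → A → C → F → B → D → E → G → M → I → O → J → P → N → H → L

Visit K
K → A
A → C
C → F
F → B
F → D
D → E
E → G
G → M
M → I
I → O
O → J
J → P
O → N
E → H
K → L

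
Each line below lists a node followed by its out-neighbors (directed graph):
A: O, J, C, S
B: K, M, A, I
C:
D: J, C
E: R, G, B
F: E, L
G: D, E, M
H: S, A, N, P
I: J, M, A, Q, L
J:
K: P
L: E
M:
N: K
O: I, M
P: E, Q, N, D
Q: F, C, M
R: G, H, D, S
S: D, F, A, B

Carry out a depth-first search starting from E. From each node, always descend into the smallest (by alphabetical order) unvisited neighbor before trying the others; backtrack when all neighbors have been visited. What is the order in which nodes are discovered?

E, B, A, C, J, O, I, L, M, Q, F, S, D, K, P, N, G, R, H

Visit E
E → B
B → A
A → C
A → J
A → O
O → I
I → L
I → M
I → Q
Q → F
A → S
S → D
B → K
K → P
P → N
E → G
E → R
R → H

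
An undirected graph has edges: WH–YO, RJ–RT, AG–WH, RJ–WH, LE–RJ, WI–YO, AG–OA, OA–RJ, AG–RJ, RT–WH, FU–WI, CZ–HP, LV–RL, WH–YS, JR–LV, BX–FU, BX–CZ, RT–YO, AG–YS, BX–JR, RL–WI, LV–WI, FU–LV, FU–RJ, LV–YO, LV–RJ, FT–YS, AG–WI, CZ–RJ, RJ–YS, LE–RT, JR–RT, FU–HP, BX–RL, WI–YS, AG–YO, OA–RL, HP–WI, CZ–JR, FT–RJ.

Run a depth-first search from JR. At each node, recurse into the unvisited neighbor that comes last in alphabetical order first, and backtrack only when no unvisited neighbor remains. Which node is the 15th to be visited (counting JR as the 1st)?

Visit JR
JR → RT
RT → YO
YO → WI
WI → YS
YS → WH
WH → RJ
RJ → OA
OA → RL
RL → LV
LV → FU
FU → HP
HP → CZ
CZ → BX
OA → AG
RJ → LE
RJ → FT

Visit order: JR, RT, YO, WI, YS, WH, RJ, OA, RL, LV, FU, HP, CZ, BX, AG, LE, FT

AG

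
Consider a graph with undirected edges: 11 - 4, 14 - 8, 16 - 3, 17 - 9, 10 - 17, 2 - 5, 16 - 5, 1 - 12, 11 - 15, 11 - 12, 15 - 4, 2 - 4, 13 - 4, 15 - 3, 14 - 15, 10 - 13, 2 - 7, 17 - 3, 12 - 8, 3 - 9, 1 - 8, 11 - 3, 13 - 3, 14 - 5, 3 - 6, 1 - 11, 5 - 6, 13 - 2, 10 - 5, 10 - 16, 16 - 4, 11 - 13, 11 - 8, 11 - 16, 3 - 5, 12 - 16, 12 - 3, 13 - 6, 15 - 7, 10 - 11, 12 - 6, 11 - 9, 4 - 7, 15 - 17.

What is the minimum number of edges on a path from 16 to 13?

Level 0: 16
Level 1: 3, 4, 5, 10, 11, 12
Level 2: 1, 2, 6, 7, 8, 9, 13, 14, 15, 17
13 first appears at level 2.

2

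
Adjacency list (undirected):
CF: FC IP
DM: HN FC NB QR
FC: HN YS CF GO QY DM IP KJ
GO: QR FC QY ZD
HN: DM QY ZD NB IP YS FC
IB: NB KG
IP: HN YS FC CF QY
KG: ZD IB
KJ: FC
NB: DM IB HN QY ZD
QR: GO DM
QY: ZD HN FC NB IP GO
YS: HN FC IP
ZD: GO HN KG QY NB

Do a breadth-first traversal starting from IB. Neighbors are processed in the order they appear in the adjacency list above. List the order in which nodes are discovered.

Visit IB; enqueue NB, KG → queue [NB, KG]
Visit NB; enqueue DM, HN, QY, ZD → queue [KG, DM, HN, QY, ZD]
Visit KG → queue [DM, HN, QY, ZD]
Visit DM; enqueue FC, QR → queue [HN, QY, ZD, FC, QR]
Visit HN; enqueue IP, YS → queue [QY, ZD, FC, QR, IP, YS]
Visit QY; enqueue GO → queue [ZD, FC, QR, IP, YS, GO]
Visit ZD → queue [FC, QR, IP, YS, GO]
Visit FC; enqueue CF, KJ → queue [QR, IP, YS, GO, CF, KJ]
Visit QR → queue [IP, YS, GO, CF, KJ]
Visit IP → queue [YS, GO, CF, KJ]
Visit YS → queue [GO, CF, KJ]
Visit GO → queue [CF, KJ]
Visit CF → queue [KJ]
Visit KJ → queue []

IB NB KG DM HN QY ZD FC QR IP YS GO CF KJ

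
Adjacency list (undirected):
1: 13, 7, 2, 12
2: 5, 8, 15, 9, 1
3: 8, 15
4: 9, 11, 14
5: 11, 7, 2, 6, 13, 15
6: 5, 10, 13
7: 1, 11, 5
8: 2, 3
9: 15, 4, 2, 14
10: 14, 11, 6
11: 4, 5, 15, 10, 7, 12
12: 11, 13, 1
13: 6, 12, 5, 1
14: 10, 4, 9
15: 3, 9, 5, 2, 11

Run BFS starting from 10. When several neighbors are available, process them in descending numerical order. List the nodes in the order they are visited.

Visit 10; enqueue 14, 11, 6 → queue [14, 11, 6]
Visit 14; enqueue 9, 4 → queue [11, 6, 9, 4]
Visit 11; enqueue 15, 12, 7, 5 → queue [6, 9, 4, 15, 12, 7, 5]
Visit 6; enqueue 13 → queue [9, 4, 15, 12, 7, 5, 13]
Visit 9; enqueue 2 → queue [4, 15, 12, 7, 5, 13, 2]
Visit 4 → queue [15, 12, 7, 5, 13, 2]
Visit 15; enqueue 3 → queue [12, 7, 5, 13, 2, 3]
Visit 12; enqueue 1 → queue [7, 5, 13, 2, 3, 1]
Visit 7 → queue [5, 13, 2, 3, 1]
Visit 5 → queue [13, 2, 3, 1]
Visit 13 → queue [2, 3, 1]
Visit 2; enqueue 8 → queue [3, 1, 8]
Visit 3 → queue [1, 8]
Visit 1 → queue [8]
Visit 8 → queue []

10 → 14 → 11 → 6 → 9 → 4 → 15 → 12 → 7 → 5 → 13 → 2 → 3 → 1 → 8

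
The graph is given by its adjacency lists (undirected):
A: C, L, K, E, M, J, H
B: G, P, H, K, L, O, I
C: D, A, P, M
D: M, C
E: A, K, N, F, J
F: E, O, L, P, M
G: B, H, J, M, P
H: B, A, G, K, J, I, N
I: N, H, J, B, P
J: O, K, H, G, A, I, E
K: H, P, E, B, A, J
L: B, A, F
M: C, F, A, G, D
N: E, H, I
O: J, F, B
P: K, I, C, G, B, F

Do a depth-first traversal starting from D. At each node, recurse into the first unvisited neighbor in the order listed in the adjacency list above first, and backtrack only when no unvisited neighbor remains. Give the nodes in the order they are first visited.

D, M, C, A, L, B, G, H, K, P, I, N, E, F, O, J

Visit D
D → M
M → C
C → A
A → L
L → B
B → G
G → H
H → K
K → P
P → I
I → N
N → E
E → F
F → O
O → J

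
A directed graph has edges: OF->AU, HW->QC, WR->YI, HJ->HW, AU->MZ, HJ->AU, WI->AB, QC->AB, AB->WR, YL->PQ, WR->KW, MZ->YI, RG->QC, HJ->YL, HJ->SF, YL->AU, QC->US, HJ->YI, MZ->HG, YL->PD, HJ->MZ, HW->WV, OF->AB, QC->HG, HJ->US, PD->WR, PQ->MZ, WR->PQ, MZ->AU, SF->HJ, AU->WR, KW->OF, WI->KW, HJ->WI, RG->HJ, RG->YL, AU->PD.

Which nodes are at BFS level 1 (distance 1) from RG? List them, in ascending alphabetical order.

Level 0: RG
Level 1: HJ, QC, YL
Level 2: AB, AU, HG, HW, MZ, PD, PQ, SF, US, WI, YI
Level 3: KW, WR, WV
Level 4: OF

HJ, QC, YL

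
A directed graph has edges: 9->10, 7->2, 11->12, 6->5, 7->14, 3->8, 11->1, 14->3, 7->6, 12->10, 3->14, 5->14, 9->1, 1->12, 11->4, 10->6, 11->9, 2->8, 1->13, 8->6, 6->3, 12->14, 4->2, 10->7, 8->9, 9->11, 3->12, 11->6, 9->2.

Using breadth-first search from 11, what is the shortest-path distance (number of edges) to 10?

Level 0: 11
Level 1: 1, 4, 6, 9, 12
Level 2: 2, 3, 5, 10, 13, 14
Level 3: 7, 8
10 first appears at level 2.

2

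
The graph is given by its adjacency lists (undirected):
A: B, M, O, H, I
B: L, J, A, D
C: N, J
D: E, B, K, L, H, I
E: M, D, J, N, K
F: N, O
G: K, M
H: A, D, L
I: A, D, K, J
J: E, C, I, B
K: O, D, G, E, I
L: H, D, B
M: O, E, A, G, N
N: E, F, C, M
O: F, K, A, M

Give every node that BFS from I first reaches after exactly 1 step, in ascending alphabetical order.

Level 0: I
Level 1: A, D, J, K
Level 2: B, C, E, G, H, L, M, O
Level 3: F, N

A, D, J, K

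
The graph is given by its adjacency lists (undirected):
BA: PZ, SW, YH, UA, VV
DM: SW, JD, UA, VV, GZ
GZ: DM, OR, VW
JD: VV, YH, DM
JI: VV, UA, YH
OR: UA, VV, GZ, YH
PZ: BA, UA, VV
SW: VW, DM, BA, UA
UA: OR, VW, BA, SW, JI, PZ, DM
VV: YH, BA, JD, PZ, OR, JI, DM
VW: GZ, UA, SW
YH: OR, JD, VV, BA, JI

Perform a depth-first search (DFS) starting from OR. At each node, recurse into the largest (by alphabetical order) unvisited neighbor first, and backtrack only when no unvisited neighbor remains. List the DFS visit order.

Visit OR
OR → YH
YH → VV
VV → PZ
PZ → UA
UA → VW
VW → SW
SW → DM
DM → JD
DM → GZ
SW → BA
UA → JI

OR -> YH -> VV -> PZ -> UA -> VW -> SW -> DM -> JD -> GZ -> BA -> JI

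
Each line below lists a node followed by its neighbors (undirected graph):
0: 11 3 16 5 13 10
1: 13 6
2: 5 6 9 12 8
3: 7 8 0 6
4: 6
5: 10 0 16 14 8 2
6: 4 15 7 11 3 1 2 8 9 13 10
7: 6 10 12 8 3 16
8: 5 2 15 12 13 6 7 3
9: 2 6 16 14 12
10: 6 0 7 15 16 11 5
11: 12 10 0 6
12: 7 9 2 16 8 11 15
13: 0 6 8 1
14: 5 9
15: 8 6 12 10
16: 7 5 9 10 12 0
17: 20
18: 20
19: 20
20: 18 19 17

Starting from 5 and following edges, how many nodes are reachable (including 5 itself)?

BFS from 5 visits: 5, 0, 2, 8, 10, 14, 16, 3, 11, 13, 6, 9, 12, 7, 15, 1, 4
Reachable nodes: 17 of 21 total.

17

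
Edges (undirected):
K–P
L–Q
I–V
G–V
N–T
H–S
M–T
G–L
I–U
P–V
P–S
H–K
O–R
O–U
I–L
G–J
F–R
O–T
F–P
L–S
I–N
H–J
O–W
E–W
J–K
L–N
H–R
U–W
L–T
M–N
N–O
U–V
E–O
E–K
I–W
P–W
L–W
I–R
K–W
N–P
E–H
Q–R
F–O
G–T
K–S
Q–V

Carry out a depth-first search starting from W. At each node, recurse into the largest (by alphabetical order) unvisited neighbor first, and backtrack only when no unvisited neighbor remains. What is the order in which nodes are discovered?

Visit W
W → U
U → V
V → Q
Q → R
R → O
O → T
T → N
N → P
P → S
S → L
L → I
L → G
G → J
J → K
K → H
H → E
P → F
N → M

W → U → V → Q → R → O → T → N → P → S → L → I → G → J → K → H → E → F → M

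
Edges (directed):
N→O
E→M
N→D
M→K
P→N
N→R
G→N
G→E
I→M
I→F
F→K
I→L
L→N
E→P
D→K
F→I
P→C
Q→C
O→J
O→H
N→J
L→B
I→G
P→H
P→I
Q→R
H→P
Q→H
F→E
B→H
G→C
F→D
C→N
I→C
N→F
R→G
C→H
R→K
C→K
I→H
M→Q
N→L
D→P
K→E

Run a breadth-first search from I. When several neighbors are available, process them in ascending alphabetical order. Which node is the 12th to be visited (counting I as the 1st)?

Visit I; enqueue C, F, G, H, L, M → queue [C, F, G, H, L, M]
Visit C; enqueue K, N → queue [F, G, H, L, M, K, N]
Visit F; enqueue D, E → queue [G, H, L, M, K, N, D, E]
Visit G → queue [H, L, M, K, N, D, E]
Visit H; enqueue P → queue [L, M, K, N, D, E, P]
Visit L; enqueue B → queue [M, K, N, D, E, P, B]
Visit M; enqueue Q → queue [K, N, D, E, P, B, Q]
Visit K → queue [N, D, E, P, B, Q]
Visit N; enqueue J, O, R → queue [D, E, P, B, Q, J, O, R]
Visit D → queue [E, P, B, Q, J, O, R]
Visit E → queue [P, B, Q, J, O, R]
Visit P → queue [B, Q, J, O, R]
Visit B → queue [Q, J, O, R]
Visit Q → queue [J, O, R]
Visit J → queue [O, R]
Visit O → queue [R]
Visit R → queue []

Visit order: I, C, F, G, H, L, M, K, N, D, E, P, B, Q, J, O, R

P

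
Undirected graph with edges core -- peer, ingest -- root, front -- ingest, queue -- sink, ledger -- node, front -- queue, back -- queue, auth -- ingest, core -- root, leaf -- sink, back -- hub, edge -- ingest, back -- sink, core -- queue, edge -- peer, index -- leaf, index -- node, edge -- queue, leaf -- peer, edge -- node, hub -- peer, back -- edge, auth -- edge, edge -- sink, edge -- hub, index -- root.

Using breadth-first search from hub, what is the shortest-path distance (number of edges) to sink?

Level 0: hub
Level 1: back, edge, peer
Level 2: auth, core, ingest, leaf, node, queue, sink
Level 3: front, index, ledger, root
sink first appears at level 2.

2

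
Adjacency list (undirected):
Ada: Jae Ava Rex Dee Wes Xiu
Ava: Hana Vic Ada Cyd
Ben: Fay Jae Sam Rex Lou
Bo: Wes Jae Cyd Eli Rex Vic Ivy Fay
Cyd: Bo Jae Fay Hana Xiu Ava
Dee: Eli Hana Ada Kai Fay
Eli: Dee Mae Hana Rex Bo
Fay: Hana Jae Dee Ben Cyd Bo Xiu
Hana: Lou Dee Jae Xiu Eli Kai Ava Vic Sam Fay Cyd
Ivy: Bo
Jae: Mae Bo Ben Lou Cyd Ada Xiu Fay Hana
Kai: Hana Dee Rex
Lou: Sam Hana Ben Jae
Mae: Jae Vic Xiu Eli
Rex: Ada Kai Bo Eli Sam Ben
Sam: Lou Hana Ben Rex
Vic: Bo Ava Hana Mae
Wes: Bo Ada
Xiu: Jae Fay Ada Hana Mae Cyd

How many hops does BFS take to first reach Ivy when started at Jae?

2

Level 0: Jae
Level 1: Ada, Ben, Bo, Cyd, Fay, Hana, Lou, Mae, Xiu
Level 2: Ava, Dee, Eli, Ivy, Kai, Rex, Sam, Vic, Wes
Ivy first appears at level 2.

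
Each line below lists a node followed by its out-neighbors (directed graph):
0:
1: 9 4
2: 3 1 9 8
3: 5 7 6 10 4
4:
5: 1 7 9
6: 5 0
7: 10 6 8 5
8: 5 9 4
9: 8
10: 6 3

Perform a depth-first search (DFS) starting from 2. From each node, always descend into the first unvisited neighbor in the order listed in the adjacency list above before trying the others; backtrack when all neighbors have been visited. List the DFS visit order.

Visit 2
2 → 3
3 → 5
5 → 1
1 → 9
9 → 8
8 → 4
5 → 7
7 → 10
10 → 6
6 → 0

2 → 3 → 5 → 1 → 9 → 8 → 4 → 7 → 10 → 6 → 0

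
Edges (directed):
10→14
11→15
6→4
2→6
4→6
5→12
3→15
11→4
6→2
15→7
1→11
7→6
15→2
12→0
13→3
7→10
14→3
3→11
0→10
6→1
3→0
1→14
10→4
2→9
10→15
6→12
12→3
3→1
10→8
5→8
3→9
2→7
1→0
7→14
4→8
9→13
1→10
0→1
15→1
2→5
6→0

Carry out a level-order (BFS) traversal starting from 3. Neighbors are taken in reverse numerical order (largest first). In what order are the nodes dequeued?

Visit 3; enqueue 15, 11, 9, 1, 0 → queue [15, 11, 9, 1, 0]
Visit 15; enqueue 7, 2 → queue [11, 9, 1, 0, 7, 2]
Visit 11; enqueue 4 → queue [9, 1, 0, 7, 2, 4]
Visit 9; enqueue 13 → queue [1, 0, 7, 2, 4, 13]
Visit 1; enqueue 14, 10 → queue [0, 7, 2, 4, 13, 14, 10]
Visit 0 → queue [7, 2, 4, 13, 14, 10]
Visit 7; enqueue 6 → queue [2, 4, 13, 14, 10, 6]
Visit 2; enqueue 5 → queue [4, 13, 14, 10, 6, 5]
Visit 4; enqueue 8 → queue [13, 14, 10, 6, 5, 8]
Visit 13 → queue [14, 10, 6, 5, 8]
Visit 14 → queue [10, 6, 5, 8]
Visit 10 → queue [6, 5, 8]
Visit 6; enqueue 12 → queue [5, 8, 12]
Visit 5 → queue [8, 12]
Visit 8 → queue [12]
Visit 12 → queue []

3, 15, 11, 9, 1, 0, 7, 2, 4, 13, 14, 10, 6, 5, 8, 12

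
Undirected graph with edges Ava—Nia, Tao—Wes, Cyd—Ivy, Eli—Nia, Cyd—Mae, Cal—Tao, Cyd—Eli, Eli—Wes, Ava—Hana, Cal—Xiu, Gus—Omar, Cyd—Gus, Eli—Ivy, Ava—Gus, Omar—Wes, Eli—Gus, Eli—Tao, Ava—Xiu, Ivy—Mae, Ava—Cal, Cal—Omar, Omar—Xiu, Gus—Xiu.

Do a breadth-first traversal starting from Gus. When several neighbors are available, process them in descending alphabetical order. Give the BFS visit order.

Visit Gus; enqueue Xiu, Omar, Eli, Cyd, Ava → queue [Xiu, Omar, Eli, Cyd, Ava]
Visit Xiu; enqueue Cal → queue [Omar, Eli, Cyd, Ava, Cal]
Visit Omar; enqueue Wes → queue [Eli, Cyd, Ava, Cal, Wes]
Visit Eli; enqueue Tao, Nia, Ivy → queue [Cyd, Ava, Cal, Wes, Tao, Nia, Ivy]
Visit Cyd; enqueue Mae → queue [Ava, Cal, Wes, Tao, Nia, Ivy, Mae]
Visit Ava; enqueue Hana → queue [Cal, Wes, Tao, Nia, Ivy, Mae, Hana]
Visit Cal → queue [Wes, Tao, Nia, Ivy, Mae, Hana]
Visit Wes → queue [Tao, Nia, Ivy, Mae, Hana]
Visit Tao → queue [Nia, Ivy, Mae, Hana]
Visit Nia → queue [Ivy, Mae, Hana]
Visit Ivy → queue [Mae, Hana]
Visit Mae → queue [Hana]
Visit Hana → queue []

Gus Xiu Omar Eli Cyd Ava Cal Wes Tao Nia Ivy Mae Hana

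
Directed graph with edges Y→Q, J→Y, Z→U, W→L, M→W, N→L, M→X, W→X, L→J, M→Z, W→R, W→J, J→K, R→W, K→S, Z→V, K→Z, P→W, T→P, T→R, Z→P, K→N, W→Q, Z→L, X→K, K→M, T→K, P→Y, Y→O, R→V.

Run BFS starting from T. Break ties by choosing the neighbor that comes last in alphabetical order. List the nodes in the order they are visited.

Visit T; enqueue R, P, K → queue [R, P, K]
Visit R; enqueue W, V → queue [P, K, W, V]
Visit P; enqueue Y → queue [K, W, V, Y]
Visit K; enqueue Z, S, N, M → queue [W, V, Y, Z, S, N, M]
Visit W; enqueue X, Q, L, J → queue [V, Y, Z, S, N, M, X, Q, L, J]
Visit V → queue [Y, Z, S, N, M, X, Q, L, J]
Visit Y; enqueue O → queue [Z, S, N, M, X, Q, L, J, O]
Visit Z; enqueue U → queue [S, N, M, X, Q, L, J, O, U]
Visit S → queue [N, M, X, Q, L, J, O, U]
Visit N → queue [M, X, Q, L, J, O, U]
Visit M → queue [X, Q, L, J, O, U]
Visit X → queue [Q, L, J, O, U]
Visit Q → queue [L, J, O, U]
Visit L → queue [J, O, U]
Visit J → queue [O, U]
Visit O → queue [U]
Visit U → queue []

T → R → P → K → W → V → Y → Z → S → N → M → X → Q → L → J → O → U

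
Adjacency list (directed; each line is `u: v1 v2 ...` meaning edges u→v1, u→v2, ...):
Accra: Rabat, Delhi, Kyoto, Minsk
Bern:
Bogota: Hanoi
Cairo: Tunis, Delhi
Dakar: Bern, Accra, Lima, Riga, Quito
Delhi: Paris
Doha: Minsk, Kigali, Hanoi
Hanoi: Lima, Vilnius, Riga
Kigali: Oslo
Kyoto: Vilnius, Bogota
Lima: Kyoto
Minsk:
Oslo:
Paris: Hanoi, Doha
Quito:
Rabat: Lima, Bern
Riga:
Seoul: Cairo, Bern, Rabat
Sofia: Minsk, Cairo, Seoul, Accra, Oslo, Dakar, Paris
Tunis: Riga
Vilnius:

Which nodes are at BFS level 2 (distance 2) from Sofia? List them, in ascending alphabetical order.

Level 0: Sofia
Level 1: Accra, Cairo, Dakar, Minsk, Oslo, Paris, Seoul
Level 2: Bern, Delhi, Doha, Hanoi, Kyoto, Lima, Quito, Rabat, Riga, Tunis
Level 3: Bogota, Kigali, Vilnius

Bern, Delhi, Doha, Hanoi, Kyoto, Lima, Quito, Rabat, Riga, Tunis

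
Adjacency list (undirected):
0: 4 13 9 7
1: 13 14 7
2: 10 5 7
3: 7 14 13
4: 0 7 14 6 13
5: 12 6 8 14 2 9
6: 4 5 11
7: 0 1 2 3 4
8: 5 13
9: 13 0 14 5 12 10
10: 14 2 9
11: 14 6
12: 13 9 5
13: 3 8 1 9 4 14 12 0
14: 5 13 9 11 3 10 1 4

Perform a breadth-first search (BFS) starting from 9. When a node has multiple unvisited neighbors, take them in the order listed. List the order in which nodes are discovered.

9 13 0 14 5 12 10 3 8 1 4 7 11 6 2

Visit 9; enqueue 13, 0, 14, 5, 12, 10 → queue [13, 0, 14, 5, 12, 10]
Visit 13; enqueue 3, 8, 1, 4 → queue [0, 14, 5, 12, 10, 3, 8, 1, 4]
Visit 0; enqueue 7 → queue [14, 5, 12, 10, 3, 8, 1, 4, 7]
Visit 14; enqueue 11 → queue [5, 12, 10, 3, 8, 1, 4, 7, 11]
Visit 5; enqueue 6, 2 → queue [12, 10, 3, 8, 1, 4, 7, 11, 6, 2]
Visit 12 → queue [10, 3, 8, 1, 4, 7, 11, 6, 2]
Visit 10 → queue [3, 8, 1, 4, 7, 11, 6, 2]
Visit 3 → queue [8, 1, 4, 7, 11, 6, 2]
Visit 8 → queue [1, 4, 7, 11, 6, 2]
Visit 1 → queue [4, 7, 11, 6, 2]
Visit 4 → queue [7, 11, 6, 2]
Visit 7 → queue [11, 6, 2]
Visit 11 → queue [6, 2]
Visit 6 → queue [2]
Visit 2 → queue []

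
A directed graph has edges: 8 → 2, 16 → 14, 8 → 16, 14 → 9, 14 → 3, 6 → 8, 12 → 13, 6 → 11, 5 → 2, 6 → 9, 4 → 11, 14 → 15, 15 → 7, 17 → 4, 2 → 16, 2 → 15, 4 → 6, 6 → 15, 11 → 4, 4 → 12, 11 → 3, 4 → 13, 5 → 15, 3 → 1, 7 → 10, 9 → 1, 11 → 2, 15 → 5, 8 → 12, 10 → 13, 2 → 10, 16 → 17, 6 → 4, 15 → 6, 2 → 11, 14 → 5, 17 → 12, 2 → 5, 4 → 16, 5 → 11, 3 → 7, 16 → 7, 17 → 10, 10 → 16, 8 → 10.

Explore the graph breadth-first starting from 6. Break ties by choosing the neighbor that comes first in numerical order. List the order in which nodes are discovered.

6, 4, 8, 9, 11, 15, 12, 13, 16, 2, 10, 1, 3, 5, 7, 14, 17

Visit 6; enqueue 4, 8, 9, 11, 15 → queue [4, 8, 9, 11, 15]
Visit 4; enqueue 12, 13, 16 → queue [8, 9, 11, 15, 12, 13, 16]
Visit 8; enqueue 2, 10 → queue [9, 11, 15, 12, 13, 16, 2, 10]
Visit 9; enqueue 1 → queue [11, 15, 12, 13, 16, 2, 10, 1]
Visit 11; enqueue 3 → queue [15, 12, 13, 16, 2, 10, 1, 3]
Visit 15; enqueue 5, 7 → queue [12, 13, 16, 2, 10, 1, 3, 5, 7]
Visit 12 → queue [13, 16, 2, 10, 1, 3, 5, 7]
Visit 13 → queue [16, 2, 10, 1, 3, 5, 7]
Visit 16; enqueue 14, 17 → queue [2, 10, 1, 3, 5, 7, 14, 17]
Visit 2 → queue [10, 1, 3, 5, 7, 14, 17]
Visit 10 → queue [1, 3, 5, 7, 14, 17]
Visit 1 → queue [3, 5, 7, 14, 17]
Visit 3 → queue [5, 7, 14, 17]
Visit 5 → queue [7, 14, 17]
Visit 7 → queue [14, 17]
Visit 14 → queue [17]
Visit 17 → queue []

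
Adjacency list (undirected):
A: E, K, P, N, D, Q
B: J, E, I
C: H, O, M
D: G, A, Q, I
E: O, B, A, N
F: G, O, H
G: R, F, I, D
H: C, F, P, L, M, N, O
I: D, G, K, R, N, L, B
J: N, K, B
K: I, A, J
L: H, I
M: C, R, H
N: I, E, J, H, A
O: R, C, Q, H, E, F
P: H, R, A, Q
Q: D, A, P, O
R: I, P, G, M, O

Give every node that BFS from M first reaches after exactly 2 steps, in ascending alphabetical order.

F, G, I, L, N, O, P

Level 0: M
Level 1: C, H, R
Level 2: F, G, I, L, N, O, P
Level 3: A, B, D, E, J, K, Q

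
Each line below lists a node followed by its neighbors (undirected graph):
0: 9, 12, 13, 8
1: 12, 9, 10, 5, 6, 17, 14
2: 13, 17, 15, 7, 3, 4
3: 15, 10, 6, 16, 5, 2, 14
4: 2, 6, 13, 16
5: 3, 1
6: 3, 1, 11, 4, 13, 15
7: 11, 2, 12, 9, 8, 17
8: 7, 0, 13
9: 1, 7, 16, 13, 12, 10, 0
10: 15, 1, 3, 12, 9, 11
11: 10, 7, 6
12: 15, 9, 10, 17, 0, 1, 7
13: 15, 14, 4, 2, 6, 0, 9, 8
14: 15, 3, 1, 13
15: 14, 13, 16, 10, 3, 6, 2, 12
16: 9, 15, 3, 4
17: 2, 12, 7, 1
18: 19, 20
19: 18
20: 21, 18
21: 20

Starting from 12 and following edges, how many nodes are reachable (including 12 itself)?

18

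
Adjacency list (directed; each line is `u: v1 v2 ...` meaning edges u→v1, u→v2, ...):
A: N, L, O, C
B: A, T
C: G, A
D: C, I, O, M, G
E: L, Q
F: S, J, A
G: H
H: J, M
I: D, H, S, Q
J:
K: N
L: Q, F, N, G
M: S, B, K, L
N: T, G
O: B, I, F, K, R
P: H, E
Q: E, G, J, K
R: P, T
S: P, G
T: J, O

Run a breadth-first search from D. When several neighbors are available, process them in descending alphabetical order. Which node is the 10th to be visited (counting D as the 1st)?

Visit D; enqueue O, M, I, G, C → queue [O, M, I, G, C]
Visit O; enqueue R, K, F, B → queue [M, I, G, C, R, K, F, B]
Visit M; enqueue S, L → queue [I, G, C, R, K, F, B, S, L]
Visit I; enqueue Q, H → queue [G, C, R, K, F, B, S, L, Q, H]
Visit G → queue [C, R, K, F, B, S, L, Q, H]
Visit C; enqueue A → queue [R, K, F, B, S, L, Q, H, A]
Visit R; enqueue T, P → queue [K, F, B, S, L, Q, H, A, T, P]
Visit K; enqueue N → queue [F, B, S, L, Q, H, A, T, P, N]
Visit F; enqueue J → queue [B, S, L, Q, H, A, T, P, N, J]
Visit B → queue [S, L, Q, H, A, T, P, N, J]
Visit S → queue [L, Q, H, A, T, P, N, J]
Visit L → queue [Q, H, A, T, P, N, J]
Visit Q; enqueue E → queue [H, A, T, P, N, J, E]
Visit H → queue [A, T, P, N, J, E]
Visit A → queue [T, P, N, J, E]
Visit T → queue [P, N, J, E]
Visit P → queue [N, J, E]
Visit N → queue [J, E]
Visit J → queue [E]
Visit E → queue []

Visit order: D, O, M, I, G, C, R, K, F, B, S, L, Q, H, A, T, P, N, J, E

B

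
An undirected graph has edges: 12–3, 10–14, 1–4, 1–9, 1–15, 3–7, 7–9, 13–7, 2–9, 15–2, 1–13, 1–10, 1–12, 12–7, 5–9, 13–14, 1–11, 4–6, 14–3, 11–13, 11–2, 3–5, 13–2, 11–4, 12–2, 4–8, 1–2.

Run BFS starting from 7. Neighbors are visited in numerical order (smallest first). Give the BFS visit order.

7, 3, 9, 12, 13, 5, 14, 1, 2, 11, 10, 4, 15, 6, 8

Visit 7; enqueue 3, 9, 12, 13 → queue [3, 9, 12, 13]
Visit 3; enqueue 5, 14 → queue [9, 12, 13, 5, 14]
Visit 9; enqueue 1, 2 → queue [12, 13, 5, 14, 1, 2]
Visit 12 → queue [13, 5, 14, 1, 2]
Visit 13; enqueue 11 → queue [5, 14, 1, 2, 11]
Visit 5 → queue [14, 1, 2, 11]
Visit 14; enqueue 10 → queue [1, 2, 11, 10]
Visit 1; enqueue 4, 15 → queue [2, 11, 10, 4, 15]
Visit 2 → queue [11, 10, 4, 15]
Visit 11 → queue [10, 4, 15]
Visit 10 → queue [4, 15]
Visit 4; enqueue 6, 8 → queue [15, 6, 8]
Visit 15 → queue [6, 8]
Visit 6 → queue [8]
Visit 8 → queue []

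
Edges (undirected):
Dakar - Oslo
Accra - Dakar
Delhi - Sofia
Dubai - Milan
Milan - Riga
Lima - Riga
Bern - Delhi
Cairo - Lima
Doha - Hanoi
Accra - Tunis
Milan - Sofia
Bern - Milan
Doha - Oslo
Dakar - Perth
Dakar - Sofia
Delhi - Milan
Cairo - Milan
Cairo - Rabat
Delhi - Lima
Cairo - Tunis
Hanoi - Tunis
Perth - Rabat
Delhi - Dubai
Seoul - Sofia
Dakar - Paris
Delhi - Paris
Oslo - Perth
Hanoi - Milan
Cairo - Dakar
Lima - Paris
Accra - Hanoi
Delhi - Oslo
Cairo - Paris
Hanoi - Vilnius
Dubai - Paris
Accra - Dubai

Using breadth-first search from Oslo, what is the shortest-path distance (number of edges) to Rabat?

Level 0: Oslo
Level 1: Dakar, Delhi, Doha, Perth
Level 2: Accra, Bern, Cairo, Dubai, Hanoi, Lima, Milan, Paris, Rabat, Sofia
Level 3: Riga, Seoul, Tunis, Vilnius
Rabat first appears at level 2.

2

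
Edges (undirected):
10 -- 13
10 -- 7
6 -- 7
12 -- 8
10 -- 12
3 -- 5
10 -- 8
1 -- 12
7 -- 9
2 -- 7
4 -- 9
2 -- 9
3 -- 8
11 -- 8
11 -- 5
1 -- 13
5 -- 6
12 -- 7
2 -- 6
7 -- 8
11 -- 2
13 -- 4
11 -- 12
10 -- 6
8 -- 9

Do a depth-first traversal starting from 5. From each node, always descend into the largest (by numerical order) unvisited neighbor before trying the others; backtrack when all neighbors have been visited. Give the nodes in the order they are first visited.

Visit 5
5 → 11
11 → 12
12 → 10
10 → 13
13 → 4
4 → 9
9 → 8
8 → 7
7 → 6
6 → 2
8 → 3
13 → 1

5 → 11 → 12 → 10 → 13 → 4 → 9 → 8 → 7 → 6 → 2 → 3 → 1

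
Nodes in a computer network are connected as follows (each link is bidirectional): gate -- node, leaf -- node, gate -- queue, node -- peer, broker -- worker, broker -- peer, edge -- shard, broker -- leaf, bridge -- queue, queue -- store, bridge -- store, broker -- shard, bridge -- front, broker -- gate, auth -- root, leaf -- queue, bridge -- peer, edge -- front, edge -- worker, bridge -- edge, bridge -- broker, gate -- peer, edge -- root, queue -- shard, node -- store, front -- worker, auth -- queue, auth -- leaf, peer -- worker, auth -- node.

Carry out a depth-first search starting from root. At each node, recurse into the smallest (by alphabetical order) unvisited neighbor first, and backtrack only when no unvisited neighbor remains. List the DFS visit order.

Visit root
root → auth
auth → leaf
leaf → broker
broker → bridge
bridge → edge
edge → front
front → worker
worker → peer
peer → gate
gate → node
node → store
store → queue
queue → shard

root, auth, leaf, broker, bridge, edge, front, worker, peer, gate, node, store, queue, shard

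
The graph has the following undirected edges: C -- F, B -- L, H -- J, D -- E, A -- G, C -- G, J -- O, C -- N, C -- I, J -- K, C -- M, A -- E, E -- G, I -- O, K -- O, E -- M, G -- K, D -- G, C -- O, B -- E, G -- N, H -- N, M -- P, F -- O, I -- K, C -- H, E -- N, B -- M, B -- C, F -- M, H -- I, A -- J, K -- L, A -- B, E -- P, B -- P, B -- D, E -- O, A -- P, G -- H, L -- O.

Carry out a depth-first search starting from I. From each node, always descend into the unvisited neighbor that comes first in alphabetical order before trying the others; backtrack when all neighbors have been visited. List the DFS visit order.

Visit I
I → C
C → B
B → A
A → E
E → D
D → G
G → H
H → J
J → K
K → L
L → O
O → F
F → M
M → P
H → N

I → C → B → A → E → D → G → H → J → K → L → O → F → M → P → N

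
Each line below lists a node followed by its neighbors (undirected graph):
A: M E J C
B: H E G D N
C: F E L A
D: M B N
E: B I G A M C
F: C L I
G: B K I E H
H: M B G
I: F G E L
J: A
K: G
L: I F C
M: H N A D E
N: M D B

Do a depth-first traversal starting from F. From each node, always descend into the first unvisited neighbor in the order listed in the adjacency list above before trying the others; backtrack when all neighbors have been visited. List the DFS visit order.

F, C, E, B, H, M, N, D, A, J, G, K, I, L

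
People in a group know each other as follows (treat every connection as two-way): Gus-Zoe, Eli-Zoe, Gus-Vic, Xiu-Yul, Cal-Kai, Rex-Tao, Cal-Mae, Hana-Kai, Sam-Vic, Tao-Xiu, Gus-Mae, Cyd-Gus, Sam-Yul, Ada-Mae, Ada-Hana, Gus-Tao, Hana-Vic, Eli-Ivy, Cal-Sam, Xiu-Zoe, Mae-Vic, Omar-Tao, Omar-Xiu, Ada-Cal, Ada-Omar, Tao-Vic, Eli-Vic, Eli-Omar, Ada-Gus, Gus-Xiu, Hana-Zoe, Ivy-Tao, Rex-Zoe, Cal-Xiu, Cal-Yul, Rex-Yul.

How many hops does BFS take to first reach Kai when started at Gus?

Level 0: Gus
Level 1: Ada, Cyd, Mae, Tao, Vic, Xiu, Zoe
Level 2: Cal, Eli, Hana, Ivy, Omar, Rex, Sam, Yul
Level 3: Kai
Kai first appears at level 3.

3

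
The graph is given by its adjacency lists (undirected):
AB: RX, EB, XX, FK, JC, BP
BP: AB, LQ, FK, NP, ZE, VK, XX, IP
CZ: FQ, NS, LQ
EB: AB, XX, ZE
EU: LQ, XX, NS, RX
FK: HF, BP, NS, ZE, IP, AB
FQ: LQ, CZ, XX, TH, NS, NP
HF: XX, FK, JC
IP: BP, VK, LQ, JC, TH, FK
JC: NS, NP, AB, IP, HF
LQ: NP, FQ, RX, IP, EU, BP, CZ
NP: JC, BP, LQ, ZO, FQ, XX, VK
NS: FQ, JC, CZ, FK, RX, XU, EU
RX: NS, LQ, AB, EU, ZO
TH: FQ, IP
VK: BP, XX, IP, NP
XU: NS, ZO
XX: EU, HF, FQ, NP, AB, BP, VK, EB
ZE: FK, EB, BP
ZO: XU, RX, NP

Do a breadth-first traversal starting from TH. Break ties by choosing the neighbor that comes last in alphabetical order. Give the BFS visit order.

Visit TH; enqueue IP, FQ → queue [IP, FQ]
Visit IP; enqueue VK, LQ, JC, FK, BP → queue [FQ, VK, LQ, JC, FK, BP]
Visit FQ; enqueue XX, NS, NP, CZ → queue [VK, LQ, JC, FK, BP, XX, NS, NP, CZ]
Visit VK → queue [LQ, JC, FK, BP, XX, NS, NP, CZ]
Visit LQ; enqueue RX, EU → queue [JC, FK, BP, XX, NS, NP, CZ, RX, EU]
Visit JC; enqueue HF, AB → queue [FK, BP, XX, NS, NP, CZ, RX, EU, HF, AB]
Visit FK; enqueue ZE → queue [BP, XX, NS, NP, CZ, RX, EU, HF, AB, ZE]
Visit BP → queue [XX, NS, NP, CZ, RX, EU, HF, AB, ZE]
Visit XX; enqueue EB → queue [NS, NP, CZ, RX, EU, HF, AB, ZE, EB]
Visit NS; enqueue XU → queue [NP, CZ, RX, EU, HF, AB, ZE, EB, XU]
Visit NP; enqueue ZO → queue [CZ, RX, EU, HF, AB, ZE, EB, XU, ZO]
Visit CZ → queue [RX, EU, HF, AB, ZE, EB, XU, ZO]
Visit RX → queue [EU, HF, AB, ZE, EB, XU, ZO]
Visit EU → queue [HF, AB, ZE, EB, XU, ZO]
Visit HF → queue [AB, ZE, EB, XU, ZO]
Visit AB → queue [ZE, EB, XU, ZO]
Visit ZE → queue [EB, XU, ZO]
Visit EB → queue [XU, ZO]
Visit XU → queue [ZO]
Visit ZO → queue []

TH → IP → FQ → VK → LQ → JC → FK → BP → XX → NS → NP → CZ → RX → EU → HF → AB → ZE → EB → XU → ZO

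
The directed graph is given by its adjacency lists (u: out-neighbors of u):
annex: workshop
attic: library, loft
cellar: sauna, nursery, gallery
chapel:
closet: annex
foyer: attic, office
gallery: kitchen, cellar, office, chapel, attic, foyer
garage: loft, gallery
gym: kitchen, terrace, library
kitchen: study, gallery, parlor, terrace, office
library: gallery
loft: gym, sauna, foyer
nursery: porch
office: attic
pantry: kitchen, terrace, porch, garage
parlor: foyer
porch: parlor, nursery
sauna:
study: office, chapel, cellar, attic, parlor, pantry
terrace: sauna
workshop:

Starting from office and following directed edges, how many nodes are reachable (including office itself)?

18

BFS from office visits: office, attic, library, loft, gallery, foyer, gym, sauna, cellar, chapel, kitchen, terrace, nursery, parlor, study, porch, pantry, garage
Reachable nodes: 18 of 21 total.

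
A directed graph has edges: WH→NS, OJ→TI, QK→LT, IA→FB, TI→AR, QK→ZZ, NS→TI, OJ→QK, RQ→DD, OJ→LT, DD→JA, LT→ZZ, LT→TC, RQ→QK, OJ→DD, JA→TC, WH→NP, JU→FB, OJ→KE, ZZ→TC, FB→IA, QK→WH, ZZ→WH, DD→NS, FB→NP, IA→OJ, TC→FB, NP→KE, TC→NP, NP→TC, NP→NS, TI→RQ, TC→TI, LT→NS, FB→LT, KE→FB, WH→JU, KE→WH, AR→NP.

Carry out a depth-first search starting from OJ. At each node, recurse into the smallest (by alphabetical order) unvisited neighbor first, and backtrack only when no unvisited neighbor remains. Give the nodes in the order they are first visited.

OJ, DD, JA, TC, FB, IA, LT, NS, TI, AR, NP, KE, WH, JU, RQ, QK, ZZ

Visit OJ
OJ → DD
DD → JA
JA → TC
TC → FB
FB → IA
FB → LT
LT → NS
NS → TI
TI → AR
AR → NP
NP → KE
KE → WH
WH → JU
TI → RQ
RQ → QK
QK → ZZ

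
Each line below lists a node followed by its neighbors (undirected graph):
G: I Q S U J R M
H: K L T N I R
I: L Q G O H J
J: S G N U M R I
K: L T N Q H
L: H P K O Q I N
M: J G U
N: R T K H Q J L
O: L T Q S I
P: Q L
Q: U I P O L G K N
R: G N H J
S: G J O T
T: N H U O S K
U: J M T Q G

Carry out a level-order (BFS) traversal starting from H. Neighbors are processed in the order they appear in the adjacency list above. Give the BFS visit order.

H -> K -> L -> T -> N -> I -> R -> Q -> P -> O -> U -> S -> J -> G -> M

Visit H; enqueue K, L, T, N, I, R → queue [K, L, T, N, I, R]
Visit K; enqueue Q → queue [L, T, N, I, R, Q]
Visit L; enqueue P, O → queue [T, N, I, R, Q, P, O]
Visit T; enqueue U, S → queue [N, I, R, Q, P, O, U, S]
Visit N; enqueue J → queue [I, R, Q, P, O, U, S, J]
Visit I; enqueue G → queue [R, Q, P, O, U, S, J, G]
Visit R → queue [Q, P, O, U, S, J, G]
Visit Q → queue [P, O, U, S, J, G]
Visit P → queue [O, U, S, J, G]
Visit O → queue [U, S, J, G]
Visit U; enqueue M → queue [S, J, G, M]
Visit S → queue [J, G, M]
Visit J → queue [G, M]
Visit G → queue [M]
Visit M → queue []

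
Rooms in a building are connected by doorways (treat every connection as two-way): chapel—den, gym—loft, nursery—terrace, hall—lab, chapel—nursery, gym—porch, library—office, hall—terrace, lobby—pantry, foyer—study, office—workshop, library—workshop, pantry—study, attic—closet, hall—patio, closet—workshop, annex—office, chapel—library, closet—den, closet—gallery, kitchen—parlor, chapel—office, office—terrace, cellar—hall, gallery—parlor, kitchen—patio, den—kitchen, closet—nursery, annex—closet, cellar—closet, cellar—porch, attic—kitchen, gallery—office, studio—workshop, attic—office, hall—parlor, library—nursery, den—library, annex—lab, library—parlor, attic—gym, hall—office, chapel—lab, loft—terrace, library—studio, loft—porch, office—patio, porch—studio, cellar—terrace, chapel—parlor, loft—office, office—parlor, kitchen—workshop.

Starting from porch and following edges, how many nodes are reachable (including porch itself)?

BFS from porch visits: porch, studio, loft, gym, cellar, workshop, library, terrace, office, attic, hall, closet, kitchen, parlor, nursery, den, chapel, patio, gallery, annex, lab
Reachable nodes: 21 of 25 total.

21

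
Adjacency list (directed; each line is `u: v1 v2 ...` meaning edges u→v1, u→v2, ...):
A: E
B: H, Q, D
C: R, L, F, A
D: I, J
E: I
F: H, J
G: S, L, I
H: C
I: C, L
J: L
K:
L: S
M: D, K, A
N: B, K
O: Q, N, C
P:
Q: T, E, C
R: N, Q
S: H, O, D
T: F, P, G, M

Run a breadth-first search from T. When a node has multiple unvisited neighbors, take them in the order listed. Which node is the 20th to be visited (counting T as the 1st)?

B

Visit T; enqueue F, P, G, M → queue [F, P, G, M]
Visit F; enqueue H, J → queue [P, G, M, H, J]
Visit P → queue [G, M, H, J]
Visit G; enqueue S, L, I → queue [M, H, J, S, L, I]
Visit M; enqueue D, K, A → queue [H, J, S, L, I, D, K, A]
Visit H; enqueue C → queue [J, S, L, I, D, K, A, C]
Visit J → queue [S, L, I, D, K, A, C]
Visit S; enqueue O → queue [L, I, D, K, A, C, O]
Visit L → queue [I, D, K, A, C, O]
Visit I → queue [D, K, A, C, O]
Visit D → queue [K, A, C, O]
Visit K → queue [A, C, O]
Visit A; enqueue E → queue [C, O, E]
Visit C; enqueue R → queue [O, E, R]
Visit O; enqueue Q, N → queue [E, R, Q, N]
Visit E → queue [R, Q, N]
Visit R → queue [Q, N]
Visit Q → queue [N]
Visit N; enqueue B → queue [B]
Visit B → queue []

Visit order: T, F, P, G, M, H, J, S, L, I, D, K, A, C, O, E, R, Q, N, B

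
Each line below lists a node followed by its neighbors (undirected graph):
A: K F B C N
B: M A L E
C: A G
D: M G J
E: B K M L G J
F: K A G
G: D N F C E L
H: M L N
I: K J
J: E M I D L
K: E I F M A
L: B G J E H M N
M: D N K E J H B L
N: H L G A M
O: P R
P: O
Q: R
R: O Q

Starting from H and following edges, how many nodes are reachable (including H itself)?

BFS from H visits: H, M, L, N, D, K, E, J, B, G, A, I, F, C
Reachable nodes: 14 of 18 total.

14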